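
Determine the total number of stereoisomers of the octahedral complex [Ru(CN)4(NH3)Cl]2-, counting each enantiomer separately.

2

Systematic placement gives 2 geometric isomers: NH3 and Cl mutually trans; NH3 and Cl mutually cis.
Each arrangement has an internal mirror plane or centre of symmetry, so none is chiral.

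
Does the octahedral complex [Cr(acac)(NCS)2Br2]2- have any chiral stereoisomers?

yes

An octahedron has six vertices in three trans pairs; every non-trans pair is cis.
Each acac is bidentate and must span two cis positions.
Systematic placement gives 3 geometric isomers: NCS cis, Br trans; NCS cis, Br cis (chiral); NCS trans, Br cis.
One of these lacks any improper symmetry element and so occurs as an enantiomeric pair, giving 3 + 1 = 4 stereoisomers in total.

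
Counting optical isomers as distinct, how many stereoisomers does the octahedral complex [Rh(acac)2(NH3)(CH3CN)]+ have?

3

Each acac is bidentate and must span two cis positions.
Working through the distinct placements yields 2 geometric isomers: NH3 and CH3CN mutually trans; NH3 and CH3CN mutually cis (chiral).
One of these lacks any improper symmetry element and so occurs as an enantiomeric pair, giving 2 + 1 = 3 stereoisomers in total.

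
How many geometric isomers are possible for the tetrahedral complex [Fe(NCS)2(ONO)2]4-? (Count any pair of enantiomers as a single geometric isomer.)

All four vertices of a tetrahedron are equivalent and mutually adjacent, so cis/trans isomerism cannot arise.
Only one geometric arrangement is possible.

1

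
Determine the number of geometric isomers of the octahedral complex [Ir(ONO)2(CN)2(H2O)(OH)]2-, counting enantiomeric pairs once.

6

In an octahedral complex each vertex has one trans partner and four cis neighbours.
There are 6 geometric isomers: ONO trans, CN trans; ONO cis, CN trans; ONO trans, CN cis; ONO cis, CN cis (3 arrangements, 2 chiral).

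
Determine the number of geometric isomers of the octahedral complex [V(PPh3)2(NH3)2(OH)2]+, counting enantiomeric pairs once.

The distinct arrangements are (5 in all): PPh3 trans, NH3 trans, OH trans; PPh3 cis, NH3 trans, OH cis; PPh3 trans, NH3 cis, OH cis; PPh3 cis, NH3 cis, OH cis (chiral); PPh3 cis, NH3 cis, OH trans.

5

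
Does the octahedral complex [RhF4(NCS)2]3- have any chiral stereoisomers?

no

There are 2 geometric isomers: NCS trans; NCS cis.
Each arrangement has an internal mirror plane or centre of symmetry, so none is chiral.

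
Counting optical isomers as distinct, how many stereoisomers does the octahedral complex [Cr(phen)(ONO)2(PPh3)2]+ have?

4

In an octahedral complex each vertex has one trans partner and four cis neighbours.
Each phen is bidentate and must span two cis positions.
There are 3 geometric isomers: ONO trans, PPh3 cis; ONO cis, PPh3 cis (chiral); ONO cis, PPh3 trans.
One of these lacks any improper symmetry element and so occurs as an enantiomeric pair, giving 3 + 1 = 4 stereoisomers in total.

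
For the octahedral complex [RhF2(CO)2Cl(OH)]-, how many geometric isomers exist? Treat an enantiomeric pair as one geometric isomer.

An octahedron has six vertices in three trans pairs; every non-trans pair is cis.
There are 6 geometric isomers: F cis, CO trans; F trans, CO trans; F cis, CO cis (3 arrangements, 2 chiral); F trans, CO cis.

6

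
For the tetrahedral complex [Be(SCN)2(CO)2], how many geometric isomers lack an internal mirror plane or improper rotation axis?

0

All four vertices of a tetrahedron are equivalent and mutually adjacent, so cis/trans isomerism cannot arise.
Only one geometric arrangement is possible.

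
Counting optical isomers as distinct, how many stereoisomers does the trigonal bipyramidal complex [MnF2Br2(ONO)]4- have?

A trigonal bipyramid has two axial and three equatorial sites, which are chemically inequivalent.
Systematic enumeration (placing each ligand type in turn and discarding arrangements equivalent by rotation or reflection) gives 5 geometric isomers.
One of these lacks any improper symmetry element and so occurs as an enantiomeric pair, giving 5 + 1 = 6 stereoisomers in total.

6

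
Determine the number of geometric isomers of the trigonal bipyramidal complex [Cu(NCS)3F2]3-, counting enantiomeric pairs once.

The distinct arrangements are (3 in all): F both axial; F one axial, one equatorial; F both equatorial.

3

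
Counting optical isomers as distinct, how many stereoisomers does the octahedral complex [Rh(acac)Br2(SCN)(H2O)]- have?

6

An octahedron has six vertices in three trans pairs; every non-trans pair is cis.
Each acac is bidentate and must span two cis positions.
Working through the distinct placements yields 4 geometric isomers: Br trans; Br cis (3 arrangements, 2 chiral).
Of these, 2 lack any improper symmetry element and so occur as enantiomeric pairs, giving 4 + 2 = 6 stereoisomers in total.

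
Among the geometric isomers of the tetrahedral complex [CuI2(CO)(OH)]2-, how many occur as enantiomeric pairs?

Only one geometric arrangement is possible.

0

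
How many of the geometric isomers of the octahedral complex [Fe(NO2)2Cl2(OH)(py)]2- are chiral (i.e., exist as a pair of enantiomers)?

2

The six octahedral sites form three mutually perpendicular trans pairs.
The distinct arrangements are (6 in all): NO2 trans, Cl trans; NO2 cis, Cl trans; NO2 cis, Cl cis (3 arrangements, 2 chiral); NO2 trans, Cl cis.
Of these, 2 lack any improper symmetry element and so occur as enantiomeric pairs, giving 6 + 2 = 8 stereoisomers in total.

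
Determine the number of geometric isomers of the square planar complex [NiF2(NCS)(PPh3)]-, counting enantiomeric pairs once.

2

A square has two trans pairs of vertices; adjacent vertices are cis.
The distinct arrangements are (2 in all): F cis; F trans.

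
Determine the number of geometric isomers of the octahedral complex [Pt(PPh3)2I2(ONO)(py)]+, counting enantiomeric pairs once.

6

The six octahedral sites form three mutually perpendicular trans pairs.
The distinct arrangements are (6 in all): PPh3 cis, I trans; PPh3 trans, I trans; PPh3 cis, I cis (3 arrangements, 2 chiral); PPh3 trans, I cis.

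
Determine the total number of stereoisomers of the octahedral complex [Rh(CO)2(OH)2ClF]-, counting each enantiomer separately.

In an octahedral complex each vertex has one trans partner and four cis neighbours.
The distinct arrangements are (6 in all): CO trans, OH trans; CO trans, OH cis; CO cis, OH trans; CO cis, OH cis (3 arrangements, 2 chiral).
Of these, 2 lack any improper symmetry element and so occur as enantiomeric pairs, giving 6 + 2 = 8 stereoisomers in total.

8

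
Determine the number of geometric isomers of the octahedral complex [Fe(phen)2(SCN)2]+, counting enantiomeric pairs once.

An octahedron has six vertices in three trans pairs; every non-trans pair is cis.
Each phen is bidentate and must span two cis positions.
The distinct arrangements are (2 in all): SCN trans; SCN cis (chiral).

2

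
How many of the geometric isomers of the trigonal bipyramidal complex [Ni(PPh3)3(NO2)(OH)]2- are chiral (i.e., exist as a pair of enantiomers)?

0

Working through the distinct placements yields 4 geometric isomers: NO2 axial, OH axial; NO2 axial, OH equatorial; NO2 equatorial, OH axial; NO2 equatorial, OH equatorial.
Each arrangement has an internal mirror plane or centre of symmetry, so none is chiral.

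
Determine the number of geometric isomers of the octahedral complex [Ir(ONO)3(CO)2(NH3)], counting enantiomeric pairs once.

3

An octahedron has six vertices in three trans pairs; every non-trans pair is cis.
Working through the distinct placements yields 3 geometric isomers: ONO mer, CO trans; ONO mer, CO cis; ONO fac, CO cis.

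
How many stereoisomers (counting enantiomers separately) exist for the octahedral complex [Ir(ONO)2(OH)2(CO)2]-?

Systematic placement gives 5 geometric isomers: ONO trans, OH trans, CO trans; ONO cis, OH cis, CO trans; ONO trans, OH cis, CO cis; ONO cis, OH cis, CO cis (chiral); ONO cis, OH trans, CO cis.
One of these lacks any improper symmetry element and so occurs as an enantiomeric pair, giving 5 + 1 = 6 stereoisomers in total.

6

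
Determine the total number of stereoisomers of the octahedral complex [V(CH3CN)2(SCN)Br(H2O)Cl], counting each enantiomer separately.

15

Systematic enumeration (placing each ligand type in turn and discarding arrangements equivalent by rotation or reflection) gives 9 geometric isomers.
Of these, 6 lack any improper symmetry element and so occur as enantiomeric pairs, giving 9 + 6 = 15 stereoisomers in total.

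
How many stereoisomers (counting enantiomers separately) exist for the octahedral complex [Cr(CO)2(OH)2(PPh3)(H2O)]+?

8

An octahedron has six vertices in three trans pairs; every non-trans pair is cis.
Systematic placement gives 6 geometric isomers: CO trans, OH cis; CO trans, OH trans; CO cis, OH cis (3 arrangements, 2 chiral); CO cis, OH trans.
Of these, 2 lack any improper symmetry element and so occur as enantiomeric pairs, giving 6 + 2 = 8 stereoisomers in total.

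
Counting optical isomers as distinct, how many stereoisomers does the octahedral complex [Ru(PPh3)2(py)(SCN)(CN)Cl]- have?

15

An octahedron has six vertices in three trans pairs; every non-trans pair is cis.
Systematic enumeration (placing each ligand type in turn and discarding arrangements equivalent by rotation or reflection) gives 9 geometric isomers.
Of these, 6 lack any improper symmetry element and so occur as enantiomeric pairs, giving 9 + 6 = 15 stereoisomers in total.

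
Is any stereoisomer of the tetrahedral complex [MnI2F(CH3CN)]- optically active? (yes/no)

no

Only one geometric arrangement is possible.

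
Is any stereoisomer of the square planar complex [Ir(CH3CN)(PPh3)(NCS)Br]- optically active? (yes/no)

Working through the distinct placements yields 3 geometric isomers: (Br/NCS trans, CH3CN/PPh3 trans); (Br/PPh3 trans, CH3CN/NCS trans); (Br/CH3CN trans, NCS/PPh3 trans).
Each arrangement has an internal mirror plane or centre of symmetry, so none is chiral.

no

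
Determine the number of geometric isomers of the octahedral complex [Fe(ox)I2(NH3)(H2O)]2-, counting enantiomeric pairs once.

4

In an octahedral complex each vertex has one trans partner and four cis neighbours.
Each ox is bidentate and must span two cis positions.
Systematic placement gives 4 geometric isomers: I cis (3 arrangements, 2 chiral); I trans.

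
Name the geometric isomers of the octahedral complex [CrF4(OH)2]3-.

cis and trans

Working through the distinct placements yields 2 geometric isomers: OH trans; OH cis.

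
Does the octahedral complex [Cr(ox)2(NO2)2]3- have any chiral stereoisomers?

Each ox is bidentate and must span two cis positions.
Working through the distinct placements yields 2 geometric isomers: NO2 trans; NO2 cis (chiral).
One of these lacks any improper symmetry element and so occurs as an enantiomeric pair, giving 2 + 1 = 3 stereoisomers in total.

yes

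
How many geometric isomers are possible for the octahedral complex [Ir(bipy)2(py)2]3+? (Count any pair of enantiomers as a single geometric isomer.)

Each bipy is bidentate and must span two cis positions.
Systematic placement gives 2 geometric isomers: py trans; py cis (chiral).

2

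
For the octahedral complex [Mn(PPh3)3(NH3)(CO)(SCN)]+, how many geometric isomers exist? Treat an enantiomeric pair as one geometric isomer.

The six octahedral sites form three mutually perpendicular trans pairs.
Systematic placement gives 4 geometric isomers: PPh3 mer (3 arrangements); PPh3 fac (chiral).

4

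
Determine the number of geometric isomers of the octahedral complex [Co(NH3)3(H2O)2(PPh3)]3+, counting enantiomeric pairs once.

The six octahedral sites form three mutually perpendicular trans pairs.
Working through the distinct placements yields 3 geometric isomers: NH3 mer, H2O trans; NH3 fac, H2O cis; NH3 mer, H2O cis.

3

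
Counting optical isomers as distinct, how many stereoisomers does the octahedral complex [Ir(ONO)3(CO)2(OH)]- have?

The six octahedral sites form three mutually perpendicular trans pairs.
There are 3 geometric isomers: ONO mer, CO trans; ONO mer, CO cis; ONO fac, CO cis.
Each arrangement has an internal mirror plane or centre of symmetry, so none is chiral.

3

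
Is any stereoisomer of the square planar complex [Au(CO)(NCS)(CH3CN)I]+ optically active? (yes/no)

no

A square has two trans pairs of vertices; adjacent vertices are cis.
The distinct arrangements are (3 in all): (CH3CN/I trans, CO/NCS trans); (CH3CN/NCS trans, CO/I trans); (CH3CN/CO trans, I/NCS trans).
Each arrangement has an internal mirror plane or centre of symmetry, so none is chiral.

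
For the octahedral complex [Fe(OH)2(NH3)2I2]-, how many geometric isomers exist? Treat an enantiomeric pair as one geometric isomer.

5

The six octahedral sites form three mutually perpendicular trans pairs.
The distinct arrangements are (5 in all): OH trans, NH3 trans, I trans; OH cis, NH3 cis, I trans; OH trans, NH3 cis, I cis; OH cis, NH3 cis, I cis (chiral); OH cis, NH3 trans, I cis.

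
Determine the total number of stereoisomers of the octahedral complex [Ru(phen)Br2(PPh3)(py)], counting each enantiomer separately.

6

In an octahedral complex each vertex has one trans partner and four cis neighbours.
Each phen is bidentate and must span two cis positions.
Systematic placement gives 4 geometric isomers: Br trans; Br cis (3 arrangements, 2 chiral).
Of these, 2 lack any improper symmetry element and so occur as enantiomeric pairs, giving 4 + 2 = 6 stereoisomers in total.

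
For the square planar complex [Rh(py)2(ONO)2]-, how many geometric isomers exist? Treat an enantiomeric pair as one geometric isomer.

2

A square has two trans pairs of vertices; adjacent vertices are cis.
Working through the distinct placements yields 2 geometric isomers: py cis; py trans.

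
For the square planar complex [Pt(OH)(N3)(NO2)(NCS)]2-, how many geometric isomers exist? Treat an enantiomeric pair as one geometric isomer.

Systematic placement gives 3 geometric isomers: (N3/NO2 trans, NCS/OH trans); (N3/OH trans, NCS/NO2 trans); (N3/NCS trans, NO2/OH trans).

3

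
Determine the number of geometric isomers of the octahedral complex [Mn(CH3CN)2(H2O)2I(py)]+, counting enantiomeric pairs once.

Systematic placement gives 6 geometric isomers: CH3CN trans, H2O trans; CH3CN trans, H2O cis; CH3CN cis, H2O cis (3 arrangements, 2 chiral); CH3CN cis, H2O trans.

6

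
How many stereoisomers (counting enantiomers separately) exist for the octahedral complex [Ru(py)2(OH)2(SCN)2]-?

Working through the distinct placements yields 5 geometric isomers: py trans, OH trans, SCN trans; py cis, OH trans, SCN cis; py trans, OH cis, SCN cis; py cis, OH cis, SCN cis (chiral); py cis, OH cis, SCN trans.
One of these lacks any improper symmetry element and so occurs as an enantiomeric pair, giving 5 + 1 = 6 stereoisomers in total.

6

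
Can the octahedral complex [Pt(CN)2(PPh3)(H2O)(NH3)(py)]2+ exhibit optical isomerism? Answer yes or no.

yes

An octahedron has six vertices in three trans pairs; every non-trans pair is cis.
Exhaustive case analysis gives 9 geometric isomers.
Of these, 6 lack any improper symmetry element and so occur as enantiomeric pairs, giving 9 + 6 = 15 stereoisomers in total.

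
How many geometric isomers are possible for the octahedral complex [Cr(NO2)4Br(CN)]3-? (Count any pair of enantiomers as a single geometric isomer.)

There are 2 geometric isomers: Br and CN mutually trans; Br and CN mutually cis.

2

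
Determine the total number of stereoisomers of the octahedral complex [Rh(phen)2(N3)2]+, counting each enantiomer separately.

In an octahedral complex each vertex has one trans partner and four cis neighbours.
Each phen is bidentate and must span two cis positions.
There are 2 geometric isomers: N3 trans; N3 cis (chiral).
One of these lacks any improper symmetry element and so occurs as an enantiomeric pair, giving 2 + 1 = 3 stereoisomers in total.

3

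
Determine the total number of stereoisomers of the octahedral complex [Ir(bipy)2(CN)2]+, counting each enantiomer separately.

3

The six octahedral sites form three mutually perpendicular trans pairs.
Each bipy is bidentate and must span two cis positions.
There are 2 geometric isomers: CN trans; CN cis (chiral).
One of these lacks any improper symmetry element and so occurs as an enantiomeric pair, giving 2 + 1 = 3 stereoisomers in total.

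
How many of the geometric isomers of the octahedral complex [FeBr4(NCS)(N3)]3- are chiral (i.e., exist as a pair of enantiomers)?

In an octahedral complex each vertex has one trans partner and four cis neighbours.
Working through the distinct placements yields 2 geometric isomers: NCS and N3 mutually trans; NCS and N3 mutually cis.
Each arrangement has an internal mirror plane or centre of symmetry, so none is chiral.

0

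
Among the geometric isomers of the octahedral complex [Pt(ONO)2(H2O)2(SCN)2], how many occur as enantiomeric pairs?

1

An octahedron has six vertices in three trans pairs; every non-trans pair is cis.
The distinct arrangements are (5 in all): ONO trans, H2O trans, SCN trans; ONO cis, H2O trans, SCN cis; ONO cis, H2O cis, SCN trans; ONO cis, H2O cis, SCN cis (chiral); ONO trans, H2O cis, SCN cis.
One of these lacks any improper symmetry element and so occurs as an enantiomeric pair, giving 5 + 1 = 6 stereoisomers in total.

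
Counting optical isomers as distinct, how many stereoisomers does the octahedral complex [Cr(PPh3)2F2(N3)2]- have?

In an octahedral complex each vertex has one trans partner and four cis neighbours.
There are 5 geometric isomers: PPh3 trans, F trans, N3 trans; PPh3 cis, F trans, N3 cis; PPh3 trans, F cis, N3 cis; PPh3 cis, F cis, N3 cis (chiral); PPh3 cis, F cis, N3 trans.
One of these lacks any improper symmetry element and so occurs as an enantiomeric pair, giving 5 + 1 = 6 stereoisomers in total.

6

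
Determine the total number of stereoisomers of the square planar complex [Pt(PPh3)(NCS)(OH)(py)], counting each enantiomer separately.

In a square planar complex each vertex has one trans partner and two cis neighbours.
There are 3 geometric isomers: (NCS/PPh3 trans, OH/py trans); (NCS/py trans, OH/PPh3 trans); (NCS/OH trans, PPh3/py trans).
Each arrangement has an internal mirror plane or centre of symmetry, so none is chiral.

3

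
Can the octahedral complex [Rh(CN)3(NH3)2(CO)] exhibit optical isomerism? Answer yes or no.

no

An octahedron has six vertices in three trans pairs; every non-trans pair is cis.
Working through the distinct placements yields 3 geometric isomers: CN mer, NH3 trans; CN mer, NH3 cis; CN fac, NH3 cis.
Each arrangement has an internal mirror plane or centre of symmetry, so none is chiral.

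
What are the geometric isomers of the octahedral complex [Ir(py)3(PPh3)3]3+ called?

fac and mer

In an octahedral complex each vertex has one trans partner and four cis neighbours.
The distinct arrangements are (2 in all): py mer; py fac.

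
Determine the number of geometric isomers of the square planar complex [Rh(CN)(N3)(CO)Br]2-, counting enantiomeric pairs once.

The distinct arrangements are (3 in all): (Br/CO trans, CN/N3 trans); (Br/N3 trans, CN/CO trans); (Br/CN trans, CO/N3 trans).

3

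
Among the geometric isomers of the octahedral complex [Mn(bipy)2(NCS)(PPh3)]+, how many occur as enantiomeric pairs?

The six octahedral sites form three mutually perpendicular trans pairs.
Each bipy is bidentate and must span two cis positions.
There are 2 geometric isomers: NCS and PPh3 mutually trans; NCS and PPh3 mutually cis (chiral).
One of these lacks any improper symmetry element and so occurs as an enantiomeric pair, giving 2 + 1 = 3 stereoisomers in total.

1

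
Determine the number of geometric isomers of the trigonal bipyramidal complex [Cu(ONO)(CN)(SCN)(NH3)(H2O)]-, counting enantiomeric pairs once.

In a trigonal bipyramid the two axial positions differ from the three equatorial ones.
Exhaustive case analysis gives 10 geometric isomers.

10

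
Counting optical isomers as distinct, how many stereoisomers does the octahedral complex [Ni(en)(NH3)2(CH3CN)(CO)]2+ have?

6

In an octahedral complex each vertex has one trans partner and four cis neighbours.
Each en is bidentate and must span two cis positions.
There are 4 geometric isomers: NH3 cis (3 arrangements, 2 chiral); NH3 trans.
Of these, 2 lack any improper symmetry element and so occur as enantiomeric pairs, giving 4 + 2 = 6 stereoisomers in total.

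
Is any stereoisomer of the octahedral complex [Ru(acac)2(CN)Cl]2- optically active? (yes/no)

yes

Each acac is bidentate and must span two cis positions.
Systematic placement gives 2 geometric isomers: CN and Cl mutually trans; CN and Cl mutually cis (chiral).
One of these lacks any improper symmetry element and so occurs as an enantiomeric pair, giving 2 + 1 = 3 stereoisomers in total.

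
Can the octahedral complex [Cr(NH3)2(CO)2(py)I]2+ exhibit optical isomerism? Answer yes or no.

yes

An octahedron has six vertices in three trans pairs; every non-trans pair is cis.
Working through the distinct placements yields 6 geometric isomers: NH3 cis, CO trans; NH3 trans, CO trans; NH3 cis, CO cis (3 arrangements, 2 chiral); NH3 trans, CO cis.
Of these, 2 lack any improper symmetry element and so occur as enantiomeric pairs, giving 6 + 2 = 8 stereoisomers in total.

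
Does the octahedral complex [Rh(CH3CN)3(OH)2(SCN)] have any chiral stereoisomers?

An octahedron has six vertices in three trans pairs; every non-trans pair is cis.
Working through the distinct placements yields 3 geometric isomers: CH3CN mer, OH cis; CH3CN mer, OH trans; CH3CN fac, OH cis.
Each arrangement has an internal mirror plane or centre of symmetry, so none is chiral.

no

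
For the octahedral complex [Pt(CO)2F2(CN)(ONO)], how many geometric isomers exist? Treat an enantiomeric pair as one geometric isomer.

6

In an octahedral complex each vertex has one trans partner and four cis neighbours.
The distinct arrangements are (6 in all): CO cis, F cis (3 arrangements, 2 chiral); CO cis, F trans; CO trans, F cis; CO trans, F trans.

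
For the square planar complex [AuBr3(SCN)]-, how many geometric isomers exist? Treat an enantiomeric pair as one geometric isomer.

1

A square has two trans pairs of vertices; adjacent vertices are cis.
Only one geometric arrangement is possible.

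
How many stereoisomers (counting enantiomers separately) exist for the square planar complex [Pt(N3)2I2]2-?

2

Systematic placement gives 2 geometric isomers: N3 cis; N3 trans.
Each arrangement has an internal mirror plane or centre of symmetry, so none is chiral.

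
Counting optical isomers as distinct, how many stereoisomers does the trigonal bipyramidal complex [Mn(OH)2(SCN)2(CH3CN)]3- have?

A trigonal bipyramid has two axial and three equatorial sites, which are chemically inequivalent.
Placing the ligands in turn and identifying arrangements related by rotation or reflection leaves 5 distinct geometric isomers.
One of these lacks any improper symmetry element and so occurs as an enantiomeric pair, giving 5 + 1 = 6 stereoisomers in total.

6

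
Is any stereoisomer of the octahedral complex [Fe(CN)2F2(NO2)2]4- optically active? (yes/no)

yes

The six octahedral sites form three mutually perpendicular trans pairs.
Working through the distinct placements yields 5 geometric isomers: CN trans, F trans, NO2 trans; CN trans, F cis, NO2 cis; CN cis, F cis, NO2 trans; CN cis, F cis, NO2 cis (chiral); CN cis, F trans, NO2 cis.
One of these lacks any improper symmetry element and so occurs as an enantiomeric pair, giving 5 + 1 = 6 stereoisomers in total.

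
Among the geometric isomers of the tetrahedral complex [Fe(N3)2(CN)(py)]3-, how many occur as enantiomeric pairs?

Only one geometric arrangement is possible.

0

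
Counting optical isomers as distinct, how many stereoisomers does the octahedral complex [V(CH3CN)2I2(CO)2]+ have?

6

In an octahedral complex each vertex has one trans partner and four cis neighbours.
The distinct arrangements are (5 in all): CH3CN trans, I trans, CO trans; CH3CN trans, I cis, CO cis; CH3CN cis, I trans, CO cis; CH3CN cis, I cis, CO cis (chiral); CH3CN cis, I cis, CO trans.
One of these lacks any improper symmetry element and so occurs as an enantiomeric pair, giving 5 + 1 = 6 stereoisomers in total.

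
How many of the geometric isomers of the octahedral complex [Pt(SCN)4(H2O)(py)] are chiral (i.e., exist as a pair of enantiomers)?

The six octahedral sites form three mutually perpendicular trans pairs.
Systematic placement gives 2 geometric isomers: H2O and py mutually cis; H2O and py mutually trans.
Each arrangement has an internal mirror plane or centre of symmetry, so none is chiral.

0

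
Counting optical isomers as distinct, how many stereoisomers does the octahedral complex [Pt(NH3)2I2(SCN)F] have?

The six octahedral sites form three mutually perpendicular trans pairs.
The distinct arrangements are (6 in all): NH3 cis, I cis (3 arrangements, 2 chiral); NH3 trans, I cis; NH3 cis, I trans; NH3 trans, I trans.
Of these, 2 lack any improper symmetry element and so occur as enantiomeric pairs, giving 6 + 2 = 8 stereoisomers in total.

8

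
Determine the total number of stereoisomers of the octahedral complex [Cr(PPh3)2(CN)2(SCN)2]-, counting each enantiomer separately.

6

An octahedron has six vertices in three trans pairs; every non-trans pair is cis.
Working through the distinct placements yields 5 geometric isomers: PPh3 trans, CN trans, SCN trans; PPh3 cis, CN trans, SCN cis; PPh3 cis, CN cis, SCN trans; PPh3 cis, CN cis, SCN cis (chiral); PPh3 trans, CN cis, SCN cis.
One of these lacks any improper symmetry element and so occurs as an enantiomeric pair, giving 5 + 1 = 6 stereoisomers in total.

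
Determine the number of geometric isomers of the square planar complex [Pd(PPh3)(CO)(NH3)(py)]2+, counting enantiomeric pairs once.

3

There are 3 geometric isomers: (CO/PPh3 trans, NH3/py trans); (CO/py trans, NH3/PPh3 trans); (CO/NH3 trans, PPh3/py trans).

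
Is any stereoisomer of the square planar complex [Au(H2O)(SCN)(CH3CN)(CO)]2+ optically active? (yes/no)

A square has two trans pairs of vertices; adjacent vertices are cis.
Working through the distinct placements yields 3 geometric isomers: (CH3CN/H2O trans, CO/SCN trans); (CH3CN/SCN trans, CO/H2O trans); (CH3CN/CO trans, H2O/SCN trans).
Each arrangement has an internal mirror plane or centre of symmetry, so none is chiral.

no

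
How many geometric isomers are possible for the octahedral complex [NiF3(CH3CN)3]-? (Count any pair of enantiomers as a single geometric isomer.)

2

An octahedron has six vertices in three trans pairs; every non-trans pair is cis.
Working through the distinct placements yields 2 geometric isomers: F mer; F fac.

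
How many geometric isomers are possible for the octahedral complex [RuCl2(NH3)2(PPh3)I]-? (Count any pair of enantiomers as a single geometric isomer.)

Working through the distinct placements yields 6 geometric isomers: Cl trans, NH3 cis; Cl trans, NH3 trans; Cl cis, NH3 cis (3 arrangements, 2 chiral); Cl cis, NH3 trans.

6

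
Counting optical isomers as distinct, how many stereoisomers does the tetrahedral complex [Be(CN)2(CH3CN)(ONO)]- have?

In a tetrahedral complex all four positions are equivalent and every pair of ligands is adjacent — there is no cis/trans distinction.
Only one geometric arrangement is possible.

1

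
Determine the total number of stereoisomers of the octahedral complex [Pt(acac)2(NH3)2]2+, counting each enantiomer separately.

Each acac is bidentate and must span two cis positions.
The distinct arrangements are (2 in all): NH3 trans; NH3 cis (chiral).
One of these lacks any improper symmetry element and so occurs as an enantiomeric pair, giving 2 + 1 = 3 stereoisomers in total.

3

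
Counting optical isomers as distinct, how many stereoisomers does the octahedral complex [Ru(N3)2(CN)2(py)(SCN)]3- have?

8

The six octahedral sites form three mutually perpendicular trans pairs.
The distinct arrangements are (6 in all): N3 trans, CN trans; N3 cis, CN trans; N3 cis, CN cis (3 arrangements, 2 chiral); N3 trans, CN cis.
Of these, 2 lack any improper symmetry element and so occur as enantiomeric pairs, giving 6 + 2 = 8 stereoisomers in total.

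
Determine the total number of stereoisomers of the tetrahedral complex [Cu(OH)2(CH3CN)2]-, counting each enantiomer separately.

Only one geometric arrangement is possible.

1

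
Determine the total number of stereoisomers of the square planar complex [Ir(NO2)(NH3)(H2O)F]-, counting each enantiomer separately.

Working through the distinct placements yields 3 geometric isomers: (F/NH3 trans, H2O/NO2 trans); (F/NO2 trans, H2O/NH3 trans); (F/H2O trans, NH3/NO2 trans).
Each arrangement has an internal mirror plane or centre of symmetry, so none is chiral.

3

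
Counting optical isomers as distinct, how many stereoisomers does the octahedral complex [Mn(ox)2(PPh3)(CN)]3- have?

Each ox is bidentate and must span two cis positions.
Working through the distinct placements yields 2 geometric isomers: PPh3 and CN mutually trans; PPh3 and CN mutually cis (chiral).
One of these lacks any improper symmetry element and so occurs as an enantiomeric pair, giving 2 + 1 = 3 stereoisomers in total.

3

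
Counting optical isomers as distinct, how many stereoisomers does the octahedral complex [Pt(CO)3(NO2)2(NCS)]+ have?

3

Systematic placement gives 3 geometric isomers: CO mer, NO2 trans; CO mer, NO2 cis; CO fac, NO2 cis.
Each arrangement has an internal mirror plane or centre of symmetry, so none is chiral.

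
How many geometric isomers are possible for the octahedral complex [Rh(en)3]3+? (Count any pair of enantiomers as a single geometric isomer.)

The six octahedral sites form three mutually perpendicular trans pairs.
Each en is bidentate and must span two cis positions.
Only one geometric arrangement is possible; it has no improper symmetry element, so it exists as a pair of enantiomers (2 stereoisomers).

1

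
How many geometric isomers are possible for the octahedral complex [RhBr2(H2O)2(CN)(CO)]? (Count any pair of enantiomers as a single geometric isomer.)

There are 6 geometric isomers: Br trans, H2O trans; Br trans, H2O cis; Br cis, H2O trans; Br cis, H2O cis (3 arrangements, 2 chiral).

6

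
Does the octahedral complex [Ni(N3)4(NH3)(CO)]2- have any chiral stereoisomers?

Working through the distinct placements yields 2 geometric isomers: NH3 and CO mutually cis; NH3 and CO mutually trans.
Each arrangement has an internal mirror plane or centre of symmetry, so none is chiral.

no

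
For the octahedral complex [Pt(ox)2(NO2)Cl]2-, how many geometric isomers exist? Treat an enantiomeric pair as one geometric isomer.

Each ox is bidentate and must span two cis positions.
Systematic placement gives 2 geometric isomers: NO2 and Cl mutually trans; NO2 and Cl mutually cis (chiral).

2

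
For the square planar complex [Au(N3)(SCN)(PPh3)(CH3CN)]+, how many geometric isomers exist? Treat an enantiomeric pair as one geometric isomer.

A square has two trans pairs of vertices; adjacent vertices are cis.
Working through the distinct placements yields 3 geometric isomers: (CH3CN/PPh3 trans, N3/SCN trans); (CH3CN/SCN trans, N3/PPh3 trans); (CH3CN/N3 trans, PPh3/SCN trans).

3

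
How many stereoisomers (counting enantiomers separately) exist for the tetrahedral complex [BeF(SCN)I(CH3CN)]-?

Only one geometric arrangement is possible; it has no improper symmetry element, so it exists as a pair of enantiomers (2 stereoisomers).

2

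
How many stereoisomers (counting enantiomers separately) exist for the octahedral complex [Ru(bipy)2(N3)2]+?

3

An octahedron has six vertices in three trans pairs; every non-trans pair is cis.
Each bipy is bidentate and must span two cis positions.
There are 2 geometric isomers: N3 trans; N3 cis (chiral).
One of these lacks any improper symmetry element and so occurs as an enantiomeric pair, giving 2 + 1 = 3 stereoisomers in total.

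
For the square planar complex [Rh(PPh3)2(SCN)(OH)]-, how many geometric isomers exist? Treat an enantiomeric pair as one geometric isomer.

A square has two trans pairs of vertices; adjacent vertices are cis.
Working through the distinct placements yields 2 geometric isomers: PPh3 cis; PPh3 trans.

2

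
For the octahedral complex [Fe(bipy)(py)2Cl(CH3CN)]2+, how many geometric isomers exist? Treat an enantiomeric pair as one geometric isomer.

4

The six octahedral sites form three mutually perpendicular trans pairs.
Each bipy is bidentate and must span two cis positions.
The distinct arrangements are (4 in all): py cis (3 arrangements, 2 chiral); py trans.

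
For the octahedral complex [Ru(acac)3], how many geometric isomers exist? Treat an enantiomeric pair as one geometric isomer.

1

Each acac is bidentate and must span two cis positions.
Only one geometric arrangement is possible; it has no improper symmetry element, so it exists as a pair of enantiomers (2 stereoisomers).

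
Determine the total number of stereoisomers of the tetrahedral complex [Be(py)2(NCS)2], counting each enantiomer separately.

1

All four vertices of a tetrahedron are equivalent and mutually adjacent, so cis/trans isomerism cannot arise.
Only one geometric arrangement is possible.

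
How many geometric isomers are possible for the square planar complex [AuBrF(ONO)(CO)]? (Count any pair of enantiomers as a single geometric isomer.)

3

Working through the distinct placements yields 3 geometric isomers: (Br/F trans, CO/ONO trans); (Br/ONO trans, CO/F trans); (Br/CO trans, F/ONO trans).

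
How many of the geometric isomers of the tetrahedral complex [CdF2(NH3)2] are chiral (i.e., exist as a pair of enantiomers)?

In a tetrahedral complex all four positions are equivalent and every pair of ligands is adjacent — there is no cis/trans distinction.
Only one geometric arrangement is possible.

0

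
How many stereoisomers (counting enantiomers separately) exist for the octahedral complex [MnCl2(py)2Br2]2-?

6

An octahedron has six vertices in three trans pairs; every non-trans pair is cis.
Working through the distinct placements yields 5 geometric isomers: Cl trans, py trans, Br trans; Cl cis, py cis, Br trans; Cl cis, py trans, Br cis; Cl cis, py cis, Br cis (chiral); Cl trans, py cis, Br cis.
One of these lacks any improper symmetry element and so occurs as an enantiomeric pair, giving 5 + 1 = 6 stereoisomers in total.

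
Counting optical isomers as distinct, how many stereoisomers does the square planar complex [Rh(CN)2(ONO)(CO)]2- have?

2

In a square planar complex each vertex has one trans partner and two cis neighbours.
Working through the distinct placements yields 2 geometric isomers: CN cis; CN trans.
Each arrangement has an internal mirror plane or centre of symmetry, so none is chiral.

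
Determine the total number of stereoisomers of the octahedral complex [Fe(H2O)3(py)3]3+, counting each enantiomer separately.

2

An octahedron has six vertices in three trans pairs; every non-trans pair is cis.
There are 2 geometric isomers: H2O mer; H2O fac.
Each arrangement has an internal mirror plane or centre of symmetry, so none is chiral.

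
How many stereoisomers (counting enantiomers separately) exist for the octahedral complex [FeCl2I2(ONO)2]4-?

6

An octahedron has six vertices in three trans pairs; every non-trans pair is cis.
Systematic placement gives 5 geometric isomers: Cl trans, I trans, ONO trans; Cl trans, I cis, ONO cis; Cl cis, I cis, ONO trans; Cl cis, I cis, ONO cis (chiral); Cl cis, I trans, ONO cis.
One of these lacks any improper symmetry element and so occurs as an enantiomeric pair, giving 5 + 1 = 6 stereoisomers in total.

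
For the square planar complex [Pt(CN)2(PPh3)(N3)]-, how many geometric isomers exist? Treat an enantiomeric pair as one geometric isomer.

2

A square has two trans pairs of vertices; adjacent vertices are cis.
There are 2 geometric isomers: CN cis; CN trans.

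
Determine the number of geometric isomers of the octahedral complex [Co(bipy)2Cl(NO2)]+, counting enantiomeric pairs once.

The six octahedral sites form three mutually perpendicular trans pairs.
Each bipy is bidentate and must span two cis positions.
Working through the distinct placements yields 2 geometric isomers: Cl and NO2 mutually trans; Cl and NO2 mutually cis (chiral).

2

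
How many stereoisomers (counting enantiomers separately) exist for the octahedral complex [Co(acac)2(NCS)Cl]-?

An octahedron has six vertices in three trans pairs; every non-trans pair is cis.
Each acac is bidentate and must span two cis positions.
Working through the distinct placements yields 2 geometric isomers: NCS and Cl mutually trans; NCS and Cl mutually cis (chiral).
One of these lacks any improper symmetry element and so occurs as an enantiomeric pair, giving 2 + 1 = 3 stereoisomers in total.

3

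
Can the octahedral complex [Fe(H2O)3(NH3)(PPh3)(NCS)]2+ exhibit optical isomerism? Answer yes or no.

Systematic placement gives 4 geometric isomers: H2O mer (3 arrangements); H2O fac (chiral).
One of these lacks any improper symmetry element and so occurs as an enantiomeric pair, giving 4 + 1 = 5 stereoisomers in total.

yes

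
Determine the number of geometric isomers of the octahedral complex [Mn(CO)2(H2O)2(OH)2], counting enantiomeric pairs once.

An octahedron has six vertices in three trans pairs; every non-trans pair is cis.
Systematic placement gives 5 geometric isomers: CO trans, H2O trans, OH trans; CO trans, H2O cis, OH cis; CO cis, H2O cis, OH trans; CO cis, H2O cis, OH cis (chiral); CO cis, H2O trans, OH cis.

5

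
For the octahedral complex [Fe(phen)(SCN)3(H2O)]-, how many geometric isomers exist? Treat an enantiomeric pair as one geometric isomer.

2

Each phen is bidentate and must span two cis positions.
The distinct arrangements are (2 in all): SCN fac; SCN mer.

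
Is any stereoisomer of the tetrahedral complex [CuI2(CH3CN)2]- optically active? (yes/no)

In a tetrahedral complex all four positions are equivalent and every pair of ligands is adjacent — there is no cis/trans distinction.
Only one geometric arrangement is possible.

no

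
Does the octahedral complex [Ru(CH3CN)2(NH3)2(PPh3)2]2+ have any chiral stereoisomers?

The six octahedral sites form three mutually perpendicular trans pairs.
Working through the distinct placements yields 5 geometric isomers: CH3CN trans, NH3 trans, PPh3 trans; CH3CN trans, NH3 cis, PPh3 cis; CH3CN cis, NH3 cis, PPh3 trans; CH3CN cis, NH3 cis, PPh3 cis (chiral); CH3CN cis, NH3 trans, PPh3 cis.
One of these lacks any improper symmetry element and so occurs as an enantiomeric pair, giving 5 + 1 = 6 stereoisomers in total.

yes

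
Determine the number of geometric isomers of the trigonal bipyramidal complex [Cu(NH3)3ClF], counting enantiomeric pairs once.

A trigonal bipyramid has two axial and three equatorial sites, which are chemically inequivalent.
The distinct arrangements are (4 in all): Cl axial, F axial; Cl axial, F equatorial; Cl equatorial, F axial; Cl equatorial, F equatorial.

4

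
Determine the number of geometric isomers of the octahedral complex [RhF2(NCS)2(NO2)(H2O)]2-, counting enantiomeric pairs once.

Working through the distinct placements yields 6 geometric isomers: F trans, NCS cis; F trans, NCS trans; F cis, NCS cis (3 arrangements, 2 chiral); F cis, NCS trans.

6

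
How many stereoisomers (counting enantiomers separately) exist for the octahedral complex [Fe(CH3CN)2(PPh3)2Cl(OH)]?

8

An octahedron has six vertices in three trans pairs; every non-trans pair is cis.
There are 6 geometric isomers: CH3CN trans, PPh3 trans; CH3CN trans, PPh3 cis; CH3CN cis, PPh3 trans; CH3CN cis, PPh3 cis (3 arrangements, 2 chiral).
Of these, 2 lack any improper symmetry element and so occur as enantiomeric pairs, giving 6 + 2 = 8 stereoisomers in total.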